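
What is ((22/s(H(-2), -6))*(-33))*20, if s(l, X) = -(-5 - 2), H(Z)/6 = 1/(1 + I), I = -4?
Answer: -14520/7 ≈ -2074.3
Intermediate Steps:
H(Z) = -2 (H(Z) = 6/(1 - 4) = 6/(-3) = 6*(-⅓) = -2)
s(l, X) = 7 (s(l, X) = -1*(-7) = 7)
((22/s(H(-2), -6))*(-33))*20 = ((22/7)*(-33))*20 = -726/7*20 = -14520/7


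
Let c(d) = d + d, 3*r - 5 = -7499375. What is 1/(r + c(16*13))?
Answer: -1/2499374 ≈ -4.0010e-7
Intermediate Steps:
r = -2499790 (r = 5/3 + (⅓)*(-7499375) = 5/3 - 7499375/3 = -2499790)
c(d) = 2*d
1/(r + c(16*13)) = 1/(-2499790 + 2*(16*13)) = 1/(-2499790 + 2*208) = 1/(-2499790 + 416) = 1/(-2499374) = -1/2499374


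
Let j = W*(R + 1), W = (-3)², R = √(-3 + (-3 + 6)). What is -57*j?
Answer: -513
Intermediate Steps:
R = 0 (R = √(-3 + 3) = √0 = 0)
W = 9
j = 9 (j = 9*(0 + 1) = 9*1 = 9)
-57*j = -57*9 = -513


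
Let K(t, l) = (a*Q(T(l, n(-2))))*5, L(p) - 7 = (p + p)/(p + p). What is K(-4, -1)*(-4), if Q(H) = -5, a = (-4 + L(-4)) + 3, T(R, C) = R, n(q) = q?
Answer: 700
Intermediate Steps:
L(p) = 8 (L(p) = 7 + (p + p)/(p + p) = 7 + (2*p)/((2*p)) = 7 + (2*p)*(1/(2*p)) = 7 + 1 = 8)
a = 7 (a = (-4 + 8) + 3 = 4 + 3 = 7)
K(t, l) = -175 (K(t, l) = (7*(-5))*5 = -35*5 = -175)
K(-4, -1)*(-4) = -175*(-4) = 700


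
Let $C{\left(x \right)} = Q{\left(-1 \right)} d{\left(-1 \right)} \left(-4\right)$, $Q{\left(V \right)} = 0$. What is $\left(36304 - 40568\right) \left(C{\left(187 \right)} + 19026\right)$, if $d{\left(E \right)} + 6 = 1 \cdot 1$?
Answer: $-81126864$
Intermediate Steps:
$d{\left(E \right)} = -5$ ($d{\left(E \right)} = -6 + 1 \cdot 1 = -6 + 1 = -5$)
$C{\left(x \right)} = 0$ ($C{\left(x \right)} = 0 \left(-5\right) \left(-4\right) = 0 \left(-4\right) = 0$)
$\left(36304 - 40568\right) \left(C{\left(187 \right)} + 19026\right) = \left(36304 - 40568\right) \left(0 + 19026\right) = \left(-4264\right) 19026 = -81126864$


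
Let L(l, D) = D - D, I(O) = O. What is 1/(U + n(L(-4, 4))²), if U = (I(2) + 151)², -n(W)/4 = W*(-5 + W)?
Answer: 1/23409 ≈ 4.2719e-5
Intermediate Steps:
L(l, D) = 0
n(W) = -4*W*(-5 + W)
U = 23409 (U = (2 + 151)² = 153² = 23409)
1/(U + n(L(-4, 4))²) = 1/(23409 + (4*0*(5 - 1*0))²) = 1/(23409 + (4*0*(5 + 0))²) = 1/(23409 + (4*0*5)²) = 1/(23409 + 0²) = 1/(23409 + 0) = 1/23409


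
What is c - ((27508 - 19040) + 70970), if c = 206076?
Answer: 126638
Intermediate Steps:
c - ((27508 - 19040) + 70970) = 206076 - ((27508 - 19040) + 70970) = 206076 - (8468 + 70970) = 206076 - 1*79438 = 206076 - 79438 = 126638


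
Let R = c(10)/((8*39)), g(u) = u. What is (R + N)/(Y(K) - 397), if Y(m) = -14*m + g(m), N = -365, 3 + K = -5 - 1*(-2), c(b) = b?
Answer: 56935/49764 ≈ 1.1441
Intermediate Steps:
R = 5/156 (R = 10/((8*39)) = 10/312 = 10*(1/312) = 5/156 ≈ 0.032051)
K = -6 (K = -3 + (-5 - 1*(-2)) = -3 + (-5 + 2) = -3 - 3 = -6)
Y(m) = -13*m (Y(m) = -14*m + m = -13*m)
(R + N)/(Y(K) - 397) = (5/156 - 365)/(-13*(-6) - 397) = -56935/(156*(78 - 397)) = -56935/156/(-319) = -56935/156*(-1/319) = 56935/49764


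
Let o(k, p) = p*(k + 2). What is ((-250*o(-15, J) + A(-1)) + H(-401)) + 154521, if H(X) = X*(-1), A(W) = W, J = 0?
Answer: 154921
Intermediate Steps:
o(k, p) = p*(2 + k)
H(X) = -X
((-250*o(-15, J) + A(-1)) + H(-401)) + 154521 = ((-0*(2 - 15) - 1) - 1*(-401)) + 154521 = ((-0*(-13) - 1) + 401) + 154521 = ((-250*0 - 1) + 401) + 154521 = ((0 - 1) + 401) + 154521 = (-1 + 401) + 154521 = 400 + 154521 = 154921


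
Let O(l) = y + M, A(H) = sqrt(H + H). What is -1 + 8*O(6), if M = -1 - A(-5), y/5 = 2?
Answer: 71 - 8*I*sqrt(10) ≈ 71.0 - 25.298*I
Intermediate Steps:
y = 10 (y = 5*2 = 10)
A(H) = sqrt(2)*sqrt(H) (A(H) = sqrt(2*H) = sqrt(2)*sqrt(H))
M = -1 - I*sqrt(10) (M = -1 - sqrt(2)*sqrt(-5) = -1 - sqrt(2)*I*sqrt(5) = -1 - I*sqrt(10) ≈ -1.0 - 3.1623*I)
O(l) = 9 - I*sqrt(10) (O(l) = 10 + (-1 - I*sqrt(10)) = 9 - I*sqrt(10))
-1 + 8*O(6) = -1 + 8*(9 - I*sqrt(10)) = -1 + (72 - 8*I*sqrt(10)) = 71 - 8*I*sqrt(10)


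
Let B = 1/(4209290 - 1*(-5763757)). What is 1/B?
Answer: 9973047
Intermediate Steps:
B = 1/9973047 (B = 1/(4209290 + 5763757) = 1/9973047 ≈ 1.0027e-7)
1/B = 1/(1/9973047) = 9973047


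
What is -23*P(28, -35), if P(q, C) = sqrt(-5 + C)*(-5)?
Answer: 230*I*sqrt(10) ≈ 727.32*I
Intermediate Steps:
P(q, C) = -5*sqrt(-5 + C)
-23*P(28, -35) = -(-115)*sqrt(-5 - 35) = -(-115)*sqrt(-40) = -(-115)*2*I*sqrt(10) = -(-230)*I*sqrt(10) = 230*I*sqrt(10)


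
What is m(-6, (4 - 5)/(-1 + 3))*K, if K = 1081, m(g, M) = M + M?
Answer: -1081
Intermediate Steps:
m(g, M) = 2*M
m(-6, (4 - 5)/(-1 + 3))*K = (2*((4 - 5)/(-1 + 3)))*1081 = (2*(-1/2))*1081 = (2*(-1*½))*1081 = (2*(-½))*1081 = -1*1081 = -1081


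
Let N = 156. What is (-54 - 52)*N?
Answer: -16536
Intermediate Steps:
(-54 - 52)*N = (-54 - 52)*156 = -106*156 = -16536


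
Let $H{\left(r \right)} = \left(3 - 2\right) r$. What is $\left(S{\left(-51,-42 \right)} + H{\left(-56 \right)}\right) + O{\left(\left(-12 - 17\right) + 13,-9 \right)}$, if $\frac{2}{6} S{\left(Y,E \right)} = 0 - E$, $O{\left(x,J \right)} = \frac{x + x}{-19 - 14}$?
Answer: $\frac{2342}{33} \approx 70.97$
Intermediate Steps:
$H{\left(r \right)} = r$ ($H{\left(r \right)} = 1 r = r$)
$O{\left(x,J \right)} = - \frac{2 x}{33}$ ($O{\left(x,J \right)} = \frac{2 x}{-33} = 2 x \left(- \frac{1}{33}\right) = - \frac{2 x}{33}$)
$S{\left(Y,E \right)} = - 3 E$ ($S{\left(Y,E \right)} = 3 \left(0 - E\right) = 3 \left(- E\right) = - 3 E$)
$\left(S{\left(-51,-42 \right)} + H{\left(-56 \right)}\right) + O{\left(\left(-12 - 17\right) + 13,-9 \right)} = \left(\left(-3\right) \left(-42\right) - 56\right) - \frac{2 \left(\left(-12 - 17\right) + 13\right)}{33} = \left(126 - 56\right) - \frac{2 \left(-29 + 13\right)}{33} = 70 - - \frac{32}{33} = 70 + \frac{32}{33} = \frac{2342}{33}$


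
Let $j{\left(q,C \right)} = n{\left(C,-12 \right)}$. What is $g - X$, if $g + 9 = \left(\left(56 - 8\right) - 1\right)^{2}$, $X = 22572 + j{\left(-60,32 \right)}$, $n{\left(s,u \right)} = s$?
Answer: $-20404$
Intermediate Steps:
$j{\left(q,C \right)} = C$
$X = 22604$ ($X = 22572 + 32 = 22604$)
$g = 2200$ ($g = -9 + \left(\left(56 - 8\right) - 1\right)^{2} = -9 + \left(48 - 1\right)^{2} = -9 + 47^{2} = -9 + 2209 = 2200$)
$g - X = 2200 - 22604 = -20404$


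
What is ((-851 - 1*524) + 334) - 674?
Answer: -1715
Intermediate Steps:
((-851 - 1*524) + 334) - 674 = ((-851 - 524) + 334) - 674 = (-1375 + 334) - 674 = -1041 - 674 = -1715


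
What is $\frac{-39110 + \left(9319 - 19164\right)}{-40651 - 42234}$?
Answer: $\frac{9791}{16577} \approx 0.59064$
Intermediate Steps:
$\frac{-39110 + \left(9319 - 19164\right)}{-40651 - 42234} = \frac{-39110 - 9845}{-82885} = \left(-48955\right) \left(- \frac{1}{82885}\right) = \frac{9791}{16577}$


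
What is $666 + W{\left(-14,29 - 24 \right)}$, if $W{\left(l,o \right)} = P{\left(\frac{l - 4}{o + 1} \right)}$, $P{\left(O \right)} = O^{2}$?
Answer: $675$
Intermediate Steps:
$W{\left(l,o \right)} = \frac{\left(-4 + l\right)^{2}}{\left(1 + o\right)^{2}}$ ($W{\left(l,o \right)} = \left(\frac{l - 4}{o + 1}\right)^{2} = \left(\frac{-4 + l}{1 + o}\right)^{2} = \frac{\left(-4 + l\right)^{2}}{\left(1 + o\right)^{2}}$)
$666 + W{\left(-14,29 - 24 \right)} = 666 + \frac{\left(-4 - 14\right)^{2}}{\left(1 + \left(29 - 24\right)\right)^{2}} = 666 + \frac{\left(-18\right)^{2}}{\left(1 + \left(29 - 24\right)\right)^{2}} = 666 + \frac{1}{\left(1 + 5\right)^{2}} \cdot 324 = 666 + \frac{1}{36} \cdot 324 = 666 + 9 = 675$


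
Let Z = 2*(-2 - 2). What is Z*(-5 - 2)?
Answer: 56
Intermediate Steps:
Z = -8 (Z = 2*(-4) = -8)
Z*(-5 - 2) = -8*(-5 - 2) = -8*(-7) = 56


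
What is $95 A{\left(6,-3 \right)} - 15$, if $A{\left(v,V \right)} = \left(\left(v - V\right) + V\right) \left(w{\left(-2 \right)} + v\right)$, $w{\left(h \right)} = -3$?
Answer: $1695$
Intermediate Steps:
$A{\left(v,V \right)} = v \left(-3 + v\right)$ ($A{\left(v,V \right)} = \left(\left(v - V\right) + V\right) \left(-3 + v\right) = v \left(-3 + v\right)$)
$95 A{\left(6,-3 \right)} - 15 = 95 \cdot 6 \left(-3 + 6\right) - 15 = 95 \cdot 6 \cdot 3 - 15 = 95 \cdot 18 - 15 = 1710 - 15 = 1695$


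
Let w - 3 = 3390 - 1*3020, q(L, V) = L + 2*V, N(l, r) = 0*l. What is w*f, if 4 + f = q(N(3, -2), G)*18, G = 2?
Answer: 25364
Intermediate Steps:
N(l, r) = 0
f = 68 (f = -4 + (0 + 2*2)*18 = -4 + (0 + 4)*18 = -4 + 4*18 = -4 + 72 = 68)
w = 373 (w = 3 + (3390 - 1*3020) = 3 + (3390 - 3020) = 3 + 370 = 373)
w*f = 373*68 = 25364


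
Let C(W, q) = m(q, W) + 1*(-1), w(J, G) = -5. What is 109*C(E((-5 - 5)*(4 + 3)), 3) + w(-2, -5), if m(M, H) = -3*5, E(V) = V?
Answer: -1749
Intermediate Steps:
m(M, H) = -15
C(W, q) = -16 (C(W, q) = -15 + 1*(-1) = -15 - 1 = -16)
109*C(E((-5 - 5)*(4 + 3)), 3) + w(-2, -5) = 109*(-16) - 5 = -1744 - 5 = -1749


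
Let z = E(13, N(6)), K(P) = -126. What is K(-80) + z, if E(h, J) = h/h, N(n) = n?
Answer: -125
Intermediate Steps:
E(h, J) = 1
z = 1
K(-80) + z = -126 + 1 = -125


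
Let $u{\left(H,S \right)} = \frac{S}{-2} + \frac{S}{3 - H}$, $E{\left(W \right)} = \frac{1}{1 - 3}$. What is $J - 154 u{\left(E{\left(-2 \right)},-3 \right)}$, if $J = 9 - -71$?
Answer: $-19$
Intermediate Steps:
$E{\left(W \right)} = - \frac{1}{2}$ ($E{\left(W \right)} = \frac{1}{-2} = - \frac{1}{2}$)
$u{\left(H,S \right)} = - \frac{S}{2} + \frac{S}{3 - H}$ ($u{\left(H,S \right)} = S \left(- \frac{1}{2}\right) + \frac{S}{3 - H} = - \frac{S}{2} + \frac{S}{3 - H}$)
$J = 80$ ($J = 9 + 71 = 80$)
$J - 154 u{\left(E{\left(-2 \right)},-3 \right)} = 80 - 154 \cdot \frac{1}{2} \left(-3\right) \frac{1}{-3 - \frac{1}{2}} \left(1 - - \frac{1}{2}\right) = 80 - 154 \cdot \frac{1}{2} \left(-3\right) \frac{1}{- \frac{7}{2}} \left(1 + \frac{1}{2}\right) = 80 - 154 \cdot \frac{1}{2} \left(-3\right) \left(- \frac{2}{7}\right) \frac{3}{2} = 80 - 99 = -19$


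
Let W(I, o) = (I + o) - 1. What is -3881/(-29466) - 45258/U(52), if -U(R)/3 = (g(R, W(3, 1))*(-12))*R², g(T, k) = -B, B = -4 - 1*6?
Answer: 67898567/796760640 ≈ 0.085218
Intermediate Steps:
W(I, o) = -1 + I + o
B = -10 (B = -4 - 6 = -10)
g(T, k) = 10 (g(T, k) = -1*(-10) = 10)
U(R) = 360*R² (U(R) = -3*10*(-12)*R² = -(-360)*R² = 360*R²)
-3881/(-29466) - 45258/U(52) = -3881/(-29466) - 45258/(360*52²) = -3881*(-1/29466) - 45258/(360*2704) = 3881/29466 - 45258/973440 = 3881/29466 - 45258*1/973440 = 3881/29466 - 7543/162240 = 67898567/796760640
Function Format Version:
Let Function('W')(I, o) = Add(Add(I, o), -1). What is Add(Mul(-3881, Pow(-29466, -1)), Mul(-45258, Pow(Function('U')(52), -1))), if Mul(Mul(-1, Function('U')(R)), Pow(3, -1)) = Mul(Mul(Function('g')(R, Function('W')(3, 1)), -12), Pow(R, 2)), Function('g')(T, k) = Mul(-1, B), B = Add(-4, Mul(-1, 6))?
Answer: Rational(67898567, 796760640) ≈ 0.085218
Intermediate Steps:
Function('W')(I, o) = Add(-1, I, o)
B = -10 (B = Add(-4, -6) = -10)
Function('g')(T, k) = 10 (Function('g')(T, k) = Mul(-1, -10) = 10)
Function('U')(R) = Mul(360, Pow(R, 2)) (Function('U')(R) = Mul(-3, Mul(Mul(10, -12), Pow(R, 2))) = Mul(-3, Mul(-120, Pow(R, 2))) = Mul(360, Pow(R, 2)))
Add(Mul(-3881, Pow(-29466, -1)), Mul(-45258, Pow(Function('U')(52), -1))) = Add(Mul(-3881, Pow(-29466, -1)), Mul(-45258, Pow(Mul(360, Pow(52, 2)), -1))) = Add(Mul(-3881, Rational(-1, 29466)), Mul(-45258, Pow(Mul(360, 2704), -1))) = Add(Rational(3881, 29466), Mul(-45258, Pow(973440, -1))) = Add(Rational(3881, 29466), Mul(-45258, Rational(1, 973440))) = Add(Rational(3881, 29466), Rational(-7543, 162240)) = Rational(67898567, 796760640)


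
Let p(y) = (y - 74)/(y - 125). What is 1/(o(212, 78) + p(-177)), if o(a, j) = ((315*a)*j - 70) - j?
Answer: 302/1573025235 ≈ 1.9199e-7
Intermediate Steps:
p(y) = (-74 + y)/(-125 + y)
o(a, j) = -70 - j + 315*a*j (o(a, j) = (315*a*j - 70) - j = (-70 + 315*a*j) - j = -70 - j + 315*a*j)
1/(o(212, 78) + p(-177)) = 1/((-70 - 1*78 + 315*212*78) + (-74 - 177)/(-125 - 177)) = 1/((-70 - 78 + 5208840) - 251/(-302)) = 1/(5208692 - 1/302*(-251)) = 1/(5208692 + 251/302) = 1/(1573025235/302) = 302/1573025235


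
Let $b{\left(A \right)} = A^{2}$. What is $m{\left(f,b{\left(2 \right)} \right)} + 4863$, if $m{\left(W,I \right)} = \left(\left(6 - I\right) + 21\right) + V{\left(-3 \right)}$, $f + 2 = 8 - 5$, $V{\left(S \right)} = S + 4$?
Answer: $4887$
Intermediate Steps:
$V{\left(S \right)} = 4 + S$
$f = 1$ ($f = -2 + \left(8 - 5\right) = -2 + 3 = 1$)
$m{\left(W,I \right)} = 28 - I$ ($m{\left(W,I \right)} = \left(\left(6 - I\right) + 21\right) + \left(4 - 3\right) = \left(27 - I\right) + 1 = 28 - I$)
$m{\left(f,b{\left(2 \right)} \right)} + 4863 = \left(28 - 2^{2}\right) + 4863 = \left(28 - 4\right) + 4863 = 24 + 4863 = 4887$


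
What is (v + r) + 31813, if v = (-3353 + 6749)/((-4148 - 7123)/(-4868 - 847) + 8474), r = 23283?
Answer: 889626540172/16146727 ≈ 55096.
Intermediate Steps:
v = 6469380/16146727 (v = 3396/(-11271/(-5715) + 8474) = 3396/(-11271*(-1/5715) + 8474) = 3396/(3757/1905 + 8474) = 3396/(16146727/1905) = 3396*(1905/16146727) = 6469380/16146727 ≈ 0.40066)
(v + r) + 31813 = (6469380/16146727 + 23283) + 31813 = 375950714121/16146727 + 31813 = 889626540172/16146727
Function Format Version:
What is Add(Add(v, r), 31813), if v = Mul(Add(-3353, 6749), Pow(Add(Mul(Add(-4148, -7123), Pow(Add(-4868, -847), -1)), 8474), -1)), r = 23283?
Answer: Rational(889626540172, 16146727) ≈ 55096.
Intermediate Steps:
v = Rational(6469380, 16146727) (v = Mul(3396, Pow(Add(Mul(-11271, Pow(-5715, -1)), 8474), -1)) = Mul(3396, Pow(Add(Mul(-11271, Rational(-1, 5715)), 8474), -1)) = Mul(3396, Pow(Add(Rational(3757, 1905), 8474), -1)) = Mul(3396, Pow(Rational(16146727, 1905), -1)) = Mul(3396, Rational(1905, 16146727)) = Rational(6469380, 16146727) ≈ 0.40066)
Add(Add(v, r), 31813) = Add(Add(Rational(6469380, 16146727), 23283), 31813) = Add(Rational(375950714121, 16146727), 31813) = Rational(889626540172, 16146727)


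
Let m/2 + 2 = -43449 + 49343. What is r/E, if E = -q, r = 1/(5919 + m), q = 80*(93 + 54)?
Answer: -1/208187280 ≈ -4.8034e-9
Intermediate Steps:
q = 11760 (q = 80*147 = 11760)
m = 11784 (m = -4 + 2*(-43449 + 49343) = -4 + 2*5894 = -4 + 11788 = 11784)
r = 1/17703 (r = 1/(5919 + 11784) = 1/17703 ≈ 5.6488e-5)
E = -11760 (E = -1*11760 = -11760)
r/E = (1/17703)/(-11760) = (1/17703)*(-1/11760) = -1/208187280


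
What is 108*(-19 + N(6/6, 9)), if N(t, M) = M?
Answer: -1080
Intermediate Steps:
108*(-19 + N(6/6, 9)) = 108*(-19 + 9) = 108*(-10) = -1080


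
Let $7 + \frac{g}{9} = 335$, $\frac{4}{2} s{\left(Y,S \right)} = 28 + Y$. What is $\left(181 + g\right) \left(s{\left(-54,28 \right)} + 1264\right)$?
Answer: $3919383$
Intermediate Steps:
$s{\left(Y,S \right)} = 14 + \frac{Y}{2}$ ($s{\left(Y,S \right)} = \frac{28 + Y}{2} = 14 + \frac{Y}{2}$)
$g = 2952$ ($g = -63 + 9 \cdot 335 = -63 + 3015 = 2952$)
$\left(181 + g\right) \left(s{\left(-54,28 \right)} + 1264\right) = \left(181 + 2952\right) \left(\left(14 + \frac{1}{2} \left(-54\right)\right) + 1264\right) = 3133 \left(\left(14 - 27\right) + 1264\right) = 3133 \left(-13 + 1264\right) = 3133 \cdot 1251 = 3919383$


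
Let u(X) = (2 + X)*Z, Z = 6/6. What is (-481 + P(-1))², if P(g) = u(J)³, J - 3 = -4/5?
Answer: 2587146496/15625 ≈ 1.6558e+5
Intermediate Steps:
Z = 1 (Z = 6*(⅙) = 1)
J = 11/5 (J = 3 - 4/5 = 3 - 4*⅕ = 3 - ⅘ = 11/5 ≈ 2.2000)
u(X) = 2 + X (u(X) = (2 + X)*1 = 2 + X)
P(g) = 9261/125 (P(g) = (2 + 11/5)³ = (21/5)³ = 9261/125)
(-481 + P(-1))² = (-481 + 9261/125)² = (-50864/125)² = 2587146496/15625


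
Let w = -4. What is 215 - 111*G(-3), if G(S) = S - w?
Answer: 104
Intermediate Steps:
G(S) = 4 + S (G(S) = S - 1*(-4) = S + 4 = 4 + S)
215 - 111*G(-3) = 215 - 111*(4 - 3) = 215 - 111*1 = 215 - 111 = 104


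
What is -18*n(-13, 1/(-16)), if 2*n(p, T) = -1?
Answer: 9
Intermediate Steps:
n(p, T) = -½ (n(p, T) = (½)*(-1) = -½)
-18*n(-13, 1/(-16)) = -18*(-½) = 9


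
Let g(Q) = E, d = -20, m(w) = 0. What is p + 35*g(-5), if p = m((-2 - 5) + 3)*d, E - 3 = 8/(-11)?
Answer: 875/11 ≈ 79.545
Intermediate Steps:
E = 25/11 (E = 3 + 8/(-11) = 3 + 8*(-1/11) = 3 - 8/11 = 25/11 ≈ 2.2727)
g(Q) = 25/11
p = 0 (p = 0*(-20) = 0)
p + 35*g(-5) = 0 + 35*(25/11) = 0 + 875/11 = 875/11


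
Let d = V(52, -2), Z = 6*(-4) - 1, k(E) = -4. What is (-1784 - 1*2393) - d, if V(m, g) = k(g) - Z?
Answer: -4198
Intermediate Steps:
Z = -25 (Z = -24 - 1 = -25)
V(m, g) = 21 (V(m, g) = -4 - 1*(-25) = -4 + 25 = 21)
d = 21
(-1784 - 1*2393) - d = (-1784 - 1*2393) - 1*21 = (-1784 - 2393) - 21 = -4177 - 21 = -4198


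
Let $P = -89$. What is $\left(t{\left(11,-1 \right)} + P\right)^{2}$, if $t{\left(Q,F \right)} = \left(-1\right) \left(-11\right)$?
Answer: $6084$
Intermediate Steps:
$t{\left(Q,F \right)} = 11$
$\left(t{\left(11,-1 \right)} + P\right)^{2} = \left(11 - 89\right)^{2} = \left(-78\right)^{2} = 6084$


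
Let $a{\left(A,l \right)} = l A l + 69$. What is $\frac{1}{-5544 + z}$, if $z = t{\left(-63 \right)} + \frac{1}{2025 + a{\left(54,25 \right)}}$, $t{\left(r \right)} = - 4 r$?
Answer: $- \frac{35844}{189686447} \approx -0.00018896$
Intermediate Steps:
$a{\left(A,l \right)} = 69 + A l^{2}$ ($a{\left(A,l \right)} = A l l + 69 = A l^{2} + 69 = 69 + A l^{2}$)
$z = \frac{9032689}{35844}$ ($z = \left(-4\right) \left(-63\right) + \frac{1}{2025 + \left(69 + 54 \cdot 25^{2}\right)} = 252 + \frac{1}{2025 + \left(69 + 54 \cdot 625\right)} = 252 + \frac{1}{2025 + \left(69 + 33750\right)} = 252 + \frac{1}{2025 + 33819} = 252 + \frac{1}{35844} = \frac{9032689}{35844} \approx 252.0$)
$\frac{1}{-5544 + z} = \frac{1}{-5544 + \frac{9032689}{35844}} = \frac{1}{- \frac{189686447}{35844}} = - \frac{35844}{189686447}$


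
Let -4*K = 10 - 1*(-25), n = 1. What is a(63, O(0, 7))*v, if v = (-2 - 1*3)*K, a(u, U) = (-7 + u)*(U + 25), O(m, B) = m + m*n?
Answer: 61250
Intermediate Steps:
K = -35/4 (K = -(10 - 1*(-25))/4 = -(10 + 25)/4 = -¼*35 = -35/4 ≈ -8.7500)
O(m, B) = 2*m (O(m, B) = m + m*1 = m + m = 2*m)
a(u, U) = (-7 + u)*(25 + U)
v = 175/4 (v = (-2 - 1*3)*(-35/4) = (-2 - 3)*(-35/4) = -5*(-35/4) = 175/4 ≈ 43.750)
a(63, O(0, 7))*v = (-175 - 14*0 + 25*63 + (2*0)*63)*(175/4) = (-175 - 7*0 + 1575 + 0*63)*(175/4) = (-175 + 0 + 1575 + 0)*(175/4) = 1400*(175/4) = 61250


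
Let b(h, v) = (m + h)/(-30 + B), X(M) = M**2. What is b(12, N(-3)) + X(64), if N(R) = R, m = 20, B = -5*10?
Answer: 20478/5 ≈ 4095.6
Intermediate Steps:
B = -50
b(h, v) = -1/4 - h/80 (b(h, v) = (20 + h)/(-30 - 50) = (20 + h)/(-80) = (20 + h)*(-1/80) = -1/4 - h/80)
b(12, N(-3)) + X(64) = (-1/4 - 1/80*12) + 64**2 = (-1/4 - 3/20) + 4096 = -2/5 + 4096 = 20478/5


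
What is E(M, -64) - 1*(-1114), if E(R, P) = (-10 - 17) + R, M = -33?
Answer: 1054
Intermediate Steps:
E(R, P) = -27 + R
E(M, -64) - 1*(-1114) = (-27 - 33) - 1*(-1114) = -60 + 1114 = 1054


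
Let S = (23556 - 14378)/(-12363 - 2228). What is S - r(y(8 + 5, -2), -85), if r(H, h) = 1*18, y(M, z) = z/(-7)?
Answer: -271816/14591 ≈ -18.629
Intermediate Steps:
y(M, z) = -z/7 (y(M, z) = z*(-1/7) = -z/7)
r(H, h) = 18
S = -9178/14591 (S = 9178/(-14591) = 9178*(-1/14591) = -9178/14591 ≈ -0.62902)
S - r(y(8 + 5, -2), -85) = -9178/14591 - 1*18 = -9178/14591 - 18 = -271816/14591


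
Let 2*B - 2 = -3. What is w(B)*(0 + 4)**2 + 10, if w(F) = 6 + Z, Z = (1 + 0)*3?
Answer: 154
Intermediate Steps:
B = -1/2 (B = 1 + (1/2)*(-3) = 1 - 3/2 = -1/2 ≈ -0.50000)
Z = 3 (Z = 1*3 = 3)
w(F) = 9 (w(F) = 6 + 3 = 9)
w(B)*(0 + 4)**2 + 10 = 9*(0 + 4)**2 + 10 = 9*4**2 + 10 = 9*16 + 10 = 144 + 10 = 154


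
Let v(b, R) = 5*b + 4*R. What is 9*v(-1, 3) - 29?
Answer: 34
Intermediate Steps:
v(b, R) = 4*R + 5*b
9*v(-1, 3) - 29 = 9*(4*3 + 5*(-1)) - 29 = 9*(12 - 5) - 29 = 9*7 - 29 = 63 - 29 = 34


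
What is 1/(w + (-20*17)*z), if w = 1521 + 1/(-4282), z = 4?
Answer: 4282/689401 ≈ 0.0062112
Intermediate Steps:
w = 6512921/4282 (w = 1521 - 1/4282 = 6512921/4282 ≈ 1521.0)
1/(w + (-20*17)*z) = 1/(6512921/4282 - 20*17*4) = 1/(6512921/4282 - 340*4) = 1/(6512921/4282 - 1360) = 1/(689401/4282) = 4282/689401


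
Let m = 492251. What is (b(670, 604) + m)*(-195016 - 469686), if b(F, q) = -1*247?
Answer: -327036042808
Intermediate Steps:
b(F, q) = -247
(b(670, 604) + m)*(-195016 - 469686) = (-247 + 492251)*(-195016 - 469686) = 492004*(-664702) = -327036042808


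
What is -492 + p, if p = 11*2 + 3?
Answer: -467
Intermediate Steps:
p = 25 (p = 22 + 3 = 25)
-492 + p = -492 + 25 = -467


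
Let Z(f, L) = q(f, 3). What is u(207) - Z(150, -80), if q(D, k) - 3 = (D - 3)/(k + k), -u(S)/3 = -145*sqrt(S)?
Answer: -55/2 + 1305*sqrt(23) ≈ 6231.1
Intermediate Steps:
u(S) = 435*sqrt(S) (u(S) = -(-435)*sqrt(S) = 435*sqrt(S))
q(D, k) = 3 + (-3 + D)/(2*k) (q(D, k) = 3 + (D - 3)/(k + k) = 3 + (-3 + D)/((2*k)) = 3 + (-3 + D)*(1/(2*k)) = 3 + (-3 + D)/(2*k))
Z(f, L) = 5/2 + f/6 (Z(f, L) = (1/2)*(-3 + f + 6*3)/3 = (1/2)*(1/3)*(-3 + f + 18) = (1/2)*(1/3)*(15 + f) = 5/2 + f/6)
u(207) - Z(150, -80) = 435*sqrt(207) - (5/2 + (1/6)*150) = 435*(3*sqrt(23)) - (5/2 + 25) = 1305*sqrt(23) - 1*55/2 = 1305*sqrt(23) - 55/2 = -55/2 + 1305*sqrt(23)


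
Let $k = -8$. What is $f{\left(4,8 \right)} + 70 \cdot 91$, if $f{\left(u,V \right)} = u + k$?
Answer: $6366$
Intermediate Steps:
$f{\left(u,V \right)} = -8 + u$ ($f{\left(u,V \right)} = u - 8 = -8 + u$)
$f{\left(4,8 \right)} + 70 \cdot 91 = \left(-8 + 4\right) + 70 \cdot 91 = -4 + 6370 = 6366$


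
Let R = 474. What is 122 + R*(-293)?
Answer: -138760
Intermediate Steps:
122 + R*(-293) = 122 + 474*(-293) = 122 - 138882 = -138760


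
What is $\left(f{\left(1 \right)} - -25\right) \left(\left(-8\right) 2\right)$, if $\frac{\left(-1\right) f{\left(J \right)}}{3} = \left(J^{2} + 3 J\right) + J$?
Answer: $-160$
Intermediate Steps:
$f{\left(J \right)} = - 12 J - 3 J^{2}$ ($f{\left(J \right)} = - 3 \left(\left(J^{2} + 3 J\right) + J\right) = - 3 \left(J^{2} + 4 J\right) = - 12 J - 3 J^{2}$)
$\left(f{\left(1 \right)} - -25\right) \left(\left(-8\right) 2\right) = \left(\left(-3\right) 1 \left(4 + 1\right) - -25\right) \left(\left(-8\right) 2\right) = \left(\left(-3\right) 1 \cdot 5 + 25\right) \left(-16\right) = \left(-15 + 25\right) \left(-16\right) = 10 \left(-16\right) = -160$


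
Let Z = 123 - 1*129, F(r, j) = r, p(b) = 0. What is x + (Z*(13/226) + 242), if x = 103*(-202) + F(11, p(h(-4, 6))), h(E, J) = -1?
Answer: -2322528/113 ≈ -20553.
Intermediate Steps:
Z = -6 (Z = 123 - 129 = -6)
x = -20795 (x = 103*(-202) + 11 = -20806 + 11 = -20795)
x + (Z*(13/226) + 242) = -20795 + (-78/226 + 242) = -20795 + (-6*13/226 + 242) = -20795 + (-39/113 + 242) = -20795 + 27307/113 = -2322528/113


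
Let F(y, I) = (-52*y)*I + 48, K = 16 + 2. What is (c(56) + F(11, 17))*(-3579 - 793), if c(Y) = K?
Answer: 42224776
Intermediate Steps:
K = 18
c(Y) = 18
F(y, I) = 48 - 52*I*y (F(y, I) = -52*I*y + 48 = 48 - 52*I*y)
(c(56) + F(11, 17))*(-3579 - 793) = (18 + (48 - 52*17*11))*(-3579 - 793) = (18 + (48 - 9724))*(-4372) = (18 - 9676)*(-4372) = -9658*(-4372) = 42224776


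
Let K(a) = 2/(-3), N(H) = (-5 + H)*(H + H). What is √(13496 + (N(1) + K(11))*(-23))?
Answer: √123258/3 ≈ 117.03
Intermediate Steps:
N(H) = 2*H*(-5 + H) (N(H) = (-5 + H)*(2*H) = 2*H*(-5 + H))
K(a) = -⅔ (K(a) = 2*(-⅓) = -⅔)
√(13496 + (N(1) + K(11))*(-23)) = √(13496 + (2*1*(-5 + 1) - ⅔)*(-23)) = √(13496 + (2*1*(-4) - ⅔)*(-23)) = √(13496 + (-8 - ⅔)*(-23)) = √(13496 - 26/3*(-23)) = √(13496 + 598/3) = √(41086/3) = √123258/3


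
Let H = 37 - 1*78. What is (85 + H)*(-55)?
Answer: -2420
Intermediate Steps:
H = -41 (H = 37 - 78 = -41)
(85 + H)*(-55) = (85 - 41)*(-55) = 44*(-55) = -2420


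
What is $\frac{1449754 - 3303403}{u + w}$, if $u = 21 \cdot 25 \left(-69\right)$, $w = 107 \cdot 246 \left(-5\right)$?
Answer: $\frac{617883}{55945} \approx 11.044$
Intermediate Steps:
$w = -131610$ ($w = 26322 \left(-5\right) = -131610$)
$u = -36225$ ($u = 525 \left(-69\right) = -36225$)
$\frac{1449754 - 3303403}{u + w} = \frac{1449754 - 3303403}{-36225 - 131610} = - \frac{1853649}{-167835} = \left(-1853649\right) \left(- \frac{1}{167835}\right) = \frac{617883}{55945}$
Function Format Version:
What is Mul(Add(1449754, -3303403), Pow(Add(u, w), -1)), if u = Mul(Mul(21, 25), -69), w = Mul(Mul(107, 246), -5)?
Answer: Rational(617883, 55945) ≈ 11.044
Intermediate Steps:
w = -131610 (w = Mul(26322, -5) = -131610)
u = -36225 (u = Mul(525, -69) = -36225)
Mul(Add(1449754, -3303403), Pow(Add(u, w), -1)) = Mul(Add(1449754, -3303403), Pow(Add(-36225, -131610), -1)) = Mul(-1853649, Pow(-167835, -1)) = Mul(-1853649, Rational(-1, 167835)) = Rational(617883, 55945)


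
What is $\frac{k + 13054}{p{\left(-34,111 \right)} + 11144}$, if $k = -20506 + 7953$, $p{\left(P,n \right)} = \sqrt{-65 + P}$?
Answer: $\frac{5583144}{124188835} - \frac{1503 i \sqrt{11}}{124188835} \approx 0.044957 - 4.014 \cdot 10^{-5} i$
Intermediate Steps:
$k = -12553$
$\frac{k + 13054}{p{\left(-34,111 \right)} + 11144} = \frac{-12553 + 13054}{\sqrt{-65 - 34} + 11144} = \frac{501}{\sqrt{-99} + 11144} = \frac{501}{3 i \sqrt{11} + 11144} = \frac{501}{11144 + 3 i \sqrt{11}}$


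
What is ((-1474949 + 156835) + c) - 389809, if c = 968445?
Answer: -739478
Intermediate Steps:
((-1474949 + 156835) + c) - 389809 = ((-1474949 + 156835) + 968445) - 389809 = (-1318114 + 968445) - 389809 = -349669 - 389809 = -739478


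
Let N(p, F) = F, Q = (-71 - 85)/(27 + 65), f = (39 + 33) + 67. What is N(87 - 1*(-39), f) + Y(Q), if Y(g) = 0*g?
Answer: 139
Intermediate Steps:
f = 139 (f = 72 + 67 = 139)
Q = -39/23 (Q = -156/92 = -156*1/92 = -39/23 ≈ -1.6957)
Y(g) = 0
N(87 - 1*(-39), f) + Y(Q) = 139 + 0 = 139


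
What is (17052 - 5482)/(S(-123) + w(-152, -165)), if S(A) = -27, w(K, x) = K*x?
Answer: 11570/25053 ≈ 0.46182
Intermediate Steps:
(17052 - 5482)/(S(-123) + w(-152, -165)) = (17052 - 5482)/(-27 - 152*(-165)) = 11570/(-27 + 25080) = 11570/25053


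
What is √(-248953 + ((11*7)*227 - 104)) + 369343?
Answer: 369343 + I*√231578 ≈ 3.6934e+5 + 481.23*I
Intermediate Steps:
√(-248953 + ((11*7)*227 - 104)) + 369343 = √(-248953 + (77*227 - 104)) + 369343 = √(-248953 + (17479 - 104)) + 369343 = √(-248953 + 17375) + 369343 = √(-231578) + 369343 = I*√231578 + 369343 = 369343 + I*√231578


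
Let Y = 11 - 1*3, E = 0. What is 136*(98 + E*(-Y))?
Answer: 13328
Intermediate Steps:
Y = 8 (Y = 11 - 3 = 8)
136*(98 + E*(-Y)) = 136*(98 + 0*(-1*8)) = 136*(98 + 0*(-8)) = 136*(98 + 0) = 136*98 = 13328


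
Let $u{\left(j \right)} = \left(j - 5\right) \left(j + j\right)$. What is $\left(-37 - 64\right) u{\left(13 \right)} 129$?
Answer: $-2710032$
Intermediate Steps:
$u{\left(j \right)} = 2 j \left(-5 + j\right)$ ($u{\left(j \right)} = \left(-5 + j\right) 2 j = 2 j \left(-5 + j\right)$)
$\left(-37 - 64\right) u{\left(13 \right)} 129 = \left(-37 - 64\right) 2 \cdot 13 \left(-5 + 13\right) 129 = - 101 \cdot 2 \cdot 13 \cdot 8 \cdot 129 = \left(-101\right) 208 \cdot 129 = \left(-21008\right) 129 = -2710032$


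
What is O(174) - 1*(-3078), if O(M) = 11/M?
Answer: 535583/174 ≈ 3078.1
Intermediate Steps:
O(174) - 1*(-3078) = 11/174 - 1*(-3078) = 11*(1/174) + 3078 = 11/174 + 3078 = 535583/174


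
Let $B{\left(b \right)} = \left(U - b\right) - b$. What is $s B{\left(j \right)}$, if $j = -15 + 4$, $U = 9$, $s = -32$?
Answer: $-992$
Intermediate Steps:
$j = -11$
$B{\left(b \right)} = 9 - 2 b$ ($B{\left(b \right)} = \left(9 - b\right) - b = 9 - 2 b$)
$s B{\left(j \right)} = - 32 \left(9 - -22\right) = - 32 \left(9 + 22\right) = \left(-32\right) 31 = -992$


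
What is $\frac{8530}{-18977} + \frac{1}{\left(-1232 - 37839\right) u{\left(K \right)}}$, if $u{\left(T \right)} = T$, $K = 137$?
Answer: $- \frac{45658780287}{101578700279} \approx -0.44949$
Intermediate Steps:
$\frac{8530}{-18977} + \frac{1}{\left(-1232 - 37839\right) u{\left(K \right)}} = \frac{8530}{-18977} + \frac{1}{\left(-1232 - 37839\right) 137} = 8530 \left(- \frac{1}{18977}\right) + \frac{1}{-39071} \cdot \frac{1}{137} = - \frac{8530}{18977} - \frac{1}{5352727} = - \frac{45658780287}{101578700279}$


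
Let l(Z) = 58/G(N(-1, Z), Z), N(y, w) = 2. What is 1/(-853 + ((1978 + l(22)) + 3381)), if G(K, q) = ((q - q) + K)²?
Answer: 2/9041 ≈ 0.00022121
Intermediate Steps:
G(K, q) = K² (G(K, q) = (0 + K)² = K²)
l(Z) = 29/2 (l(Z) = 58/(2²) = 58/4 = 58*(¼) = 29/2)
1/(-853 + ((1978 + l(22)) + 3381)) = 1/(-853 + ((1978 + 29/2) + 3381)) = 1/(-853 + (3985/2 + 3381)) = 1/(-853 + 10747/2) = 1/(9041/2) = 2/9041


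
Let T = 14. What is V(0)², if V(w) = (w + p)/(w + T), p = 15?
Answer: 225/196 ≈ 1.1480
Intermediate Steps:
V(w) = (15 + w)/(14 + w) (V(w) = (w + 15)/(w + 14) = (15 + w)/(14 + w))
V(0)² = ((15 + 0)/(14 + 0))² = (15/14)² = 225/196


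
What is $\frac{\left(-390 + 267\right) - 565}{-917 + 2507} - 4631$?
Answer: $- \frac{3681989}{795} \approx -4631.4$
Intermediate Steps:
$\frac{\left(-390 + 267\right) - 565}{-917 + 2507} - 4631 = \frac{-123 - 565}{1590} - 4631 = \left(-688\right) \frac{1}{1590} - 4631 = - \frac{344}{795} - 4631 = - \frac{3681989}{795}$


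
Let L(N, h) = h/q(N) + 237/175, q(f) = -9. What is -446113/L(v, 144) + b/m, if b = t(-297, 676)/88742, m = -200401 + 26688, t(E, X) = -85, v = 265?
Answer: 1203495471802652505/39510282874898 ≈ 30460.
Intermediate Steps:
m = -173713
L(N, h) = 237/175 - h/9 (L(N, h) = h/(-9) + 237/175 = h*(-⅑) + 237*(1/175) = -h/9 + 237/175 = 237/175 - h/9)
b = -85/88742 ≈ -0.00095783
-446113/L(v, 144) + b/m = -446113/(237/175 - ⅑*144) - 85/88742/(-173713) = -446113/(237/175 - 16) - 85/88742*(-1/173713) = -446113/(-2563/175) + 85/15415639046 = -446113*(-175/2563) + 85/15415639046 = 78069775/2563 + 85/15415639046 = 1203495471802652505/39510282874898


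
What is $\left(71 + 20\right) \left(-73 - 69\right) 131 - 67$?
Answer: $-1692849$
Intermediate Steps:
$\left(71 + 20\right) \left(-73 - 69\right) 131 - 67 = 91 \left(-142\right) 131 - 67 = \left(-12922\right) 131 - 67 = -1692782 - 67 = -1692849$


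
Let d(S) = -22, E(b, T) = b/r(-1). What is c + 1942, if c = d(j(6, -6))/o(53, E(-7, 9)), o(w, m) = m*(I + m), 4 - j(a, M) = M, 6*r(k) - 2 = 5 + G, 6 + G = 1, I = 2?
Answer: 774836/399 ≈ 1941.9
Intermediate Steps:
G = -5 (G = -6 + 1 = -5)
r(k) = ⅓ (r(k) = ⅓ + (5 - 5)/6 = ⅓ + (⅙)*0 = ⅓ + 0 = ⅓)
E(b, T) = 3*b (E(b, T) = b/(⅓) = b*3 = 3*b)
j(a, M) = 4 - M
o(w, m) = m*(2 + m)
c = -22/399 (c = -22*(-1/(21*(2 + 3*(-7)))) = -22*(-1/(21*(2 - 21))) = -22/((-21*(-19))) = -22/399 ≈ -0.055138)
c + 1942 = -22/399 + 1942 = 774836/399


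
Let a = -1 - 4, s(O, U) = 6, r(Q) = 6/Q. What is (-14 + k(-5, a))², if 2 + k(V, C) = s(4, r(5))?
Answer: 100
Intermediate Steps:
a = -5
k(V, C) = 4 (k(V, C) = -2 + 6 = 4)
(-14 + k(-5, a))² = (-14 + 4)² = (-10)² = 100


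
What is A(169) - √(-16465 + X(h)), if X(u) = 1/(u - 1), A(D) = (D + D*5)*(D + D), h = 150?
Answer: 342732 - 2*I*√91384829/149 ≈ 3.4273e+5 - 128.32*I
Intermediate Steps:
A(D) = 12*D² (A(D) = (D + 5*D)*(2*D) = (6*D)*(2*D) = 12*D²)
X(u) = 1/(-1 + u)
A(169) - √(-16465 + X(h)) = 12*169² - √(-16465 + 1/(-1 + 150)) = 12*28561 - √(-16465 + 1/149) = 342732 - √(-16465 + 1/149) = 342732 - √(-2453284/149) = 342732 - 2*I*√91384829/149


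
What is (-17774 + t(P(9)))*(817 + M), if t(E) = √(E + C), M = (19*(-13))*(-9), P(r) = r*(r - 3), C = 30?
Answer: -54032960 + 6080*√21 ≈ -5.4005e+7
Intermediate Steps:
P(r) = r*(-3 + r)
M = 2223 (M = -247*(-9) = 2223)
t(E) = √(30 + E) (t(E) = √(E + 30) = √(30 + E))
(-17774 + t(P(9)))*(817 + M) = (-17774 + √(30 + 9*(-3 + 9)))*(817 + 2223) = (-17774 + √(30 + 9*6))*3040 = (-17774 + √(30 + 54))*3040 = (-17774 + √84)*3040 = (-17774 + 2*√21)*3040 = -54032960 + 6080*√21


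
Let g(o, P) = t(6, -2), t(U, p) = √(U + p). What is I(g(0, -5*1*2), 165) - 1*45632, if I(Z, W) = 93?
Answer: -45539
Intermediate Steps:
g(o, P) = 2 (g(o, P) = √(6 - 2) = √4 = 2)
I(g(0, -5*1*2), 165) - 1*45632 = 93 - 1*45632 = 93 - 45632 = -45539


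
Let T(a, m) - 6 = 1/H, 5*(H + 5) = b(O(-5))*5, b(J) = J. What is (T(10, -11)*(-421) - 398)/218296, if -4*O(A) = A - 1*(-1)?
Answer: -11275/873184 ≈ -0.012913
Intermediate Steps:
O(A) = -¼ - A/4 (O(A) = -(A - 1*(-1))/4 = -(A + 1)/4 = -(1 + A)/4 = -¼ - A/4)
H = -4 (H = -5 + ((-¼ - ¼*(-5))*5)/5 = -5 + ((-¼ + 5/4)*5)/5 = -5 + (1*5)/5 = -5 + (⅕)*5 = -5 + 1 = -4)
T(a, m) = 23/4 (T(a, m) = 6 + 1/(-4) = 6 - ¼ = 23/4)
(T(10, -11)*(-421) - 398)/218296 = ((23/4)*(-421) - 398)/218296 = (-9683/4 - 398)*(1/218296) = -11275/4*1/218296 = -11275/873184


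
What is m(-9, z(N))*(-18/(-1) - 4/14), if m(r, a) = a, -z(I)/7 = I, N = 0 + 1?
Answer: -124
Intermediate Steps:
N = 1
z(I) = -7*I
m(-9, z(N))*(-18/(-1) - 4/14) = (-7*1)*(-18/(-1) - 4/14) = -7*(-18*(-1) - 4*1/14) = -7*(18 - 2/7) = -7*124/7 = -124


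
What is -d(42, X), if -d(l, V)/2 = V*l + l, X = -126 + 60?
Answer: -5460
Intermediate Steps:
X = -66
d(l, V) = -2*l - 2*V*l (d(l, V) = -2*(V*l + l) = -2*(l + V*l) = -2*l - 2*V*l)
-d(42, X) = -(-2)*42*(1 - 66) = -(-2)*42*(-65) = -1*5460 = -5460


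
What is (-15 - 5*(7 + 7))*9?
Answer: -765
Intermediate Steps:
(-15 - 5*(7 + 7))*9 = (-15 - 5*14)*9 = (-15 - 70)*9 = -85*9 = -765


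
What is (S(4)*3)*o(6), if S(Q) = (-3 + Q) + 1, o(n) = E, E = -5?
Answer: -30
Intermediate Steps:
o(n) = -5
S(Q) = -2 + Q
(S(4)*3)*o(6) = ((-2 + 4)*3)*(-5) = (2*3)*(-5) = 6*(-5) = -30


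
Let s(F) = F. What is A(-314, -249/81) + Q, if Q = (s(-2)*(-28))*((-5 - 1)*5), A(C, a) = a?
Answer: -45443/27 ≈ -1683.1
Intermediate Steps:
Q = -1680 (Q = (-2*(-28))*((-5 - 1)*5) = 56*(-6*5) = 56*(-30) = -1680)
A(-314, -249/81) + Q = -249/81 - 1680 = -249*1/81 - 1680 = -83/27 - 1680 = -45443/27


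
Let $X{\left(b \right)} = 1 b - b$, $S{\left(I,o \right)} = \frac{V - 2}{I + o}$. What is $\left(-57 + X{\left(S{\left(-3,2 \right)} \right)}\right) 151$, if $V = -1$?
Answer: $-8607$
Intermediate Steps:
$S{\left(I,o \right)} = - \frac{3}{I + o}$ ($S{\left(I,o \right)} = \frac{-1 - 2}{I + o} = - \frac{3}{I + o}$)
$X{\left(b \right)} = 0$ ($X{\left(b \right)} = b - b = 0$)
$\left(-57 + X{\left(S{\left(-3,2 \right)} \right)}\right) 151 = \left(-57 + 0\right) 151 = \left(-57\right) 151 = -8607$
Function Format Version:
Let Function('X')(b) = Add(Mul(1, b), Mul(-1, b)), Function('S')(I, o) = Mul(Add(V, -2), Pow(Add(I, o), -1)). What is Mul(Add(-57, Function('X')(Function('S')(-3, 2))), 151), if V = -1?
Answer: -8607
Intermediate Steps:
Function('S')(I, o) = Mul(-3, Pow(Add(I, o), -1)) (Function('S')(I, o) = Mul(Add(-1, -2), Pow(Add(I, o), -1)) = Mul(-3, Pow(Add(I, o), -1)))
Function('X')(b) = 0 (Function('X')(b) = Add(b, Mul(-1, b)) = 0)
Mul(Add(-57, Function('X')(Function('S')(-3, 2))), 151) = Mul(Add(-57, 0), 151) = Mul(-57, 151) = -8607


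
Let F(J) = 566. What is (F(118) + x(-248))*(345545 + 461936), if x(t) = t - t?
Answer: 457034246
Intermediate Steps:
x(t) = 0
(F(118) + x(-248))*(345545 + 461936) = (566 + 0)*(345545 + 461936) = 566*807481 = 457034246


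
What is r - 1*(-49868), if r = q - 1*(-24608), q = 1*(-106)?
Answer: 74370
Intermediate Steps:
q = -106
r = 24502 (r = -106 - 1*(-24608) = -106 + 24608 = 24502)
r - 1*(-49868) = 24502 - 1*(-49868) = 24502 + 49868 = 74370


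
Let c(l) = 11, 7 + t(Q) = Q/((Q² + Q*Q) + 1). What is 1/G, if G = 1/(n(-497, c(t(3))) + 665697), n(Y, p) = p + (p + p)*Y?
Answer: 654774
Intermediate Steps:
t(Q) = -7 + Q/(1 + 2*Q²) (t(Q) = -7 + Q/((Q² + Q*Q) + 1) = -7 + Q/((Q² + Q²) + 1) = -7 + Q/(2*Q² + 1) = -7 + Q/(1 + 2*Q²))
n(Y, p) = p + 2*Y*p (n(Y, p) = p + (2*p)*Y = p + 2*Y*p)
G = 1/654774 (G = 1/(11*(1 + 2*(-497)) + 665697) = 1/(11*(1 - 994) + 665697) = 1/(11*(-993) + 665697) = 1/(-10923 + 665697) = 1/654774 ≈ 1.5272e-6)
1/G = 1/(1/654774) = 654774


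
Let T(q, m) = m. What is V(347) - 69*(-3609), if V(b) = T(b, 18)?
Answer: 249039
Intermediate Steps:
V(b) = 18
V(347) - 69*(-3609) = 18 - 69*(-3609) = 18 + 249021 = 249039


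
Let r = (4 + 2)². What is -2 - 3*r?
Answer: -110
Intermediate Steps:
r = 36 (r = 6² = 36)
-2 - 3*r = -2 - 3*36 = -2 - 108 = -110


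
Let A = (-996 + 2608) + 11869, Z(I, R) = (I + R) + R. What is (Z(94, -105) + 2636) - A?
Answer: -10961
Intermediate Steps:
Z(I, R) = I + 2*R
A = 13481 (A = 1612 + 11869 = 13481)
(Z(94, -105) + 2636) - A = ((94 + 2*(-105)) + 2636) - 1*13481 = ((94 - 210) + 2636) - 13481 = (-116 + 2636) - 13481 = 2520 - 13481 = -10961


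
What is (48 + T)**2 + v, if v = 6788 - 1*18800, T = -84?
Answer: -10716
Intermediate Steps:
v = -12012 (v = 6788 - 18800 = -12012)
(48 + T)**2 + v = (48 - 84)**2 - 12012 = (-36)**2 - 12012 = 1296 - 12012 = -10716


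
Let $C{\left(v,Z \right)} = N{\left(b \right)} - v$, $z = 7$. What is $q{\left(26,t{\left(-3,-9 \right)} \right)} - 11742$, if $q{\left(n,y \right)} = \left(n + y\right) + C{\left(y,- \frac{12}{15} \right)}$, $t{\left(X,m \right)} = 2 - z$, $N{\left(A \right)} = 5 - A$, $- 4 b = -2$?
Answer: $- \frac{23423}{2} \approx -11712.0$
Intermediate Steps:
$b = \frac{1}{2}$ ($b = \left(- \frac{1}{4}\right) \left(-2\right) = \frac{1}{2} \approx 0.5$)
$t{\left(X,m \right)} = -5$ ($t{\left(X,m \right)} = 2 - 7 = -5$)
$C{\left(v,Z \right)} = \frac{9}{2} - v$ ($C{\left(v,Z \right)} = \left(5 - \frac{1}{2}\right) - v = \frac{9}{2} - v$)
$q{\left(n,y \right)} = \frac{9}{2} + n$ ($q{\left(n,y \right)} = \left(n + y\right) - \left(- \frac{9}{2} + y\right) = \frac{9}{2} + n$)
$q{\left(26,t{\left(-3,-9 \right)} \right)} - 11742 = \left(\frac{9}{2} + 26\right) - 11742 = \frac{61}{2} - 11742 = - \frac{23423}{2}$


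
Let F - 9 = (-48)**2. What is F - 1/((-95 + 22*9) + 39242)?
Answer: 91004984/39345 ≈ 2313.0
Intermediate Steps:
F = 2313 (F = 9 + (-48)**2 = 9 + 2304 = 2313)
F - 1/((-95 + 22*9) + 39242) = 2313 - 1/((-95 + 22*9) + 39242) = 2313 - 1/((-95 + 198) + 39242) = 2313 - 1/(103 + 39242) = 2313 - 1/39345 = 91004984/39345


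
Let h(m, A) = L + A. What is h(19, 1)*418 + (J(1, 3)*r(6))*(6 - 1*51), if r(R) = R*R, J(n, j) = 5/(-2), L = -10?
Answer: 288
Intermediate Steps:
J(n, j) = -5/2 (J(n, j) = 5*(-1/2) = -5/2)
r(R) = R**2
h(m, A) = -10 + A
h(19, 1)*418 + (J(1, 3)*r(6))*(6 - 1*51) = (-10 + 1)*418 + (-5/2*6**2)*(6 - 1*51) = -9*418 + (-5/2*36)*(6 - 51) = -3762 - 90*(-45) = -3762 + 4050 = 288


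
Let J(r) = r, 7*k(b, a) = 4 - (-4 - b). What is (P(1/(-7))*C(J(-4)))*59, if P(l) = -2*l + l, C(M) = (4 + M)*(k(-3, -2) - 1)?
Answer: 0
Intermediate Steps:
k(b, a) = 8/7 + b/7 (k(b, a) = (4 - (-4 - b))/7 = (4 + (4 + b))/7 = (8 + b)/7 = 8/7 + b/7)
C(M) = -8/7 - 2*M/7 (C(M) = (4 + M)*((8/7 + (⅐)*(-3)) - 1) = (4 + M)*((8/7 - 3/7) - 1) = (4 + M)*(5/7 - 1) = (4 + M)*(-2/7) = -8/7 - 2*M/7)
P(l) = -l
(P(1/(-7))*C(J(-4)))*59 = ((-1/(-7))*(-8/7 - 2/7*(-4)))*59 = ((-1*(-⅐))*(-8/7 + 8/7))*59 = ((⅐)*0)*59 = 0*59 = 0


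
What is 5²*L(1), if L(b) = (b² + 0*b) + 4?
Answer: 125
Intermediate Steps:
L(b) = 4 + b² (L(b) = (b² + 0) + 4 = b² + 4 = 4 + b²)
5²*L(1) = 5²*(4 + 1²) = 25*(4 + 1) = 25*5 = 125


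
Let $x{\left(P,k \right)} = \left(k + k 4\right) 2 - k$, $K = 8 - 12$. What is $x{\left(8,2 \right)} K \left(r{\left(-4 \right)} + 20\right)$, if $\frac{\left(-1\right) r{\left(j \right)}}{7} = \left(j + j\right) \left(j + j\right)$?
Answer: $30816$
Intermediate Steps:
$K = -4$ ($K = 8 - 12 = -4$)
$r{\left(j \right)} = - 28 j^{2}$ ($r{\left(j \right)} = - 7 \left(j + j\right) \left(j + j\right) = - 7 \cdot 2 j 2 j = - 7 \cdot 4 j^{2} = - 28 j^{2}$)
$x{\left(P,k \right)} = 9 k$ ($x{\left(P,k \right)} = \left(k + 4 k\right) 2 - k = 5 k 2 - k = 10 k - k = 9 k$)
$x{\left(8,2 \right)} K \left(r{\left(-4 \right)} + 20\right) = 9 \cdot 2 \left(- 4 \left(- 28 \left(-4\right)^{2} + 20\right)\right) = 18 \left(- 4 \left(\left(-28\right) 16 + 20\right)\right) = 18 \left(- 4 \left(-448 + 20\right)\right) = 18 \left(\left(-4\right) \left(-428\right)\right) = 18 \cdot 1712 = 30816$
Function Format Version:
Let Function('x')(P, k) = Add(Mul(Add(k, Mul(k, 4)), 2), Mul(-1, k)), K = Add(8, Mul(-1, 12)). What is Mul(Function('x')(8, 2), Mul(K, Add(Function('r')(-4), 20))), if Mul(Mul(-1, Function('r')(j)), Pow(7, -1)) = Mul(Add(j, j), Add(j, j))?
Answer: 30816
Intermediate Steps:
K = -4 (K = Add(8, -12) = -4)
Function('r')(j) = Mul(-28, Pow(j, 2)) (Function('r')(j) = Mul(-7, Mul(Add(j, j), Add(j, j))) = Mul(-7, Mul(Mul(2, j), Mul(2, j))) = Mul(-7, Mul(4, Pow(j, 2))) = Mul(-28, Pow(j, 2)))
Function('x')(P, k) = Mul(9, k) (Function('x')(P, k) = Add(Mul(Add(k, Mul(4, k)), 2), Mul(-1, k)) = Add(Mul(Mul(5, k), 2), Mul(-1, k)) = Add(Mul(10, k), Mul(-1, k)) = Mul(9, k))
Mul(Function('x')(8, 2), Mul(K, Add(Function('r')(-4), 20))) = Mul(Mul(9, 2), Mul(-4, Add(Mul(-28, Pow(-4, 2)), 20))) = Mul(18, Mul(-4, Add(Mul(-28, 16), 20))) = Mul(18, Mul(-4, Add(-448, 20))) = Mul(18, Mul(-4, -428)) = Mul(18, 1712) = 30816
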